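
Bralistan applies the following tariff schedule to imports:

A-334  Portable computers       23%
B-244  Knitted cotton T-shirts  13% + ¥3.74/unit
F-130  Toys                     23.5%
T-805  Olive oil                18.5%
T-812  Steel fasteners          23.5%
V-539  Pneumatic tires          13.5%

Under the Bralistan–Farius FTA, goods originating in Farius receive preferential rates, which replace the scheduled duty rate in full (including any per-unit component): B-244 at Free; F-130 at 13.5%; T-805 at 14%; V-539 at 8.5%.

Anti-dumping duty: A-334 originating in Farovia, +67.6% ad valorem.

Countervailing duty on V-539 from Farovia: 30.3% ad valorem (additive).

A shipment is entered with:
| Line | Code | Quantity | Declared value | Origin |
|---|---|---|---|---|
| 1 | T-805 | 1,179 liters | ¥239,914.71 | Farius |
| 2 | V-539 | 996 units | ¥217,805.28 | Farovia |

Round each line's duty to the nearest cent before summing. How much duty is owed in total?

Line 1 (T-805, Farius, 1,179 liters, ¥239,914.71):
Base rate for T-805 is 18.5%.
Origin Farius qualifies under the Bralistan–Farius agreement and T-805 is covered: preferential rate 14% applies instead.
Duty = ¥239,914.71 × 14% = ¥33,588.06.
Line 2 (V-539, Farovia, 996 units, ¥217,805.28):
Base rate for V-539 is 13.5%.
V-539 has an FTA preferential rate, but origin Farovia is not Farius; base rate stands.
Additional duty on V-539 from Farovia: +30.3%. Applied ad valorem rate: 13.5% + 30.3% = 43.8%.
Duty = ¥217,805.28 × 43.8% = ¥95,398.71.
Total = ¥33,588.06 + ¥95,398.71 = ¥128,986.77.

¥128,986.77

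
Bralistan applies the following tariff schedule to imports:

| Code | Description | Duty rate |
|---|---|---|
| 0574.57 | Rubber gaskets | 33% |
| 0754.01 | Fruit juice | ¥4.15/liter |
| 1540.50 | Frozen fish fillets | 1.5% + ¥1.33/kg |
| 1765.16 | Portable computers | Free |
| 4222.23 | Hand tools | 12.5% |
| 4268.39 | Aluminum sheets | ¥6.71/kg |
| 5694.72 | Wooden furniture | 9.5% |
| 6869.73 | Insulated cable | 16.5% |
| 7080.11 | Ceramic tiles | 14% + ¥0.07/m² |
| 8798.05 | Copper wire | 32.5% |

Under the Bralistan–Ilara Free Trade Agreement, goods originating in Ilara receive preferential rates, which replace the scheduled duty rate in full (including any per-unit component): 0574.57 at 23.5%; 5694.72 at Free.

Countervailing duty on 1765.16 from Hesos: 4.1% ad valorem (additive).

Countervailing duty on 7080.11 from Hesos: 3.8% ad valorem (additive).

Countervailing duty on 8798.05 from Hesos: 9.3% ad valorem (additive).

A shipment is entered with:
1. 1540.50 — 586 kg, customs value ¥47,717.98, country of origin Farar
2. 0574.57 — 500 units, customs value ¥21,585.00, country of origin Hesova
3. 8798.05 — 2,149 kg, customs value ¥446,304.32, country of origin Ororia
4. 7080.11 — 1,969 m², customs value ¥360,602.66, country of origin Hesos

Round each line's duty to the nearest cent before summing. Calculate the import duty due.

Line 1 (1540.50, Farar, 586 kg, ¥47,717.98):
Base rate for 1540.50 is 1.5% + ¥1.33/kg.
Duty = ¥47,717.98 × 1.5% + 586 × ¥1.33 = ¥1,495.15.
Line 2 (0574.57, Hesova, 500 units, ¥21,585.00):
Base rate for 0574.57 is 33%.
0574.57 has an FTA preferential rate, but origin Hesova is not Ilara; base rate stands.
Duty = ¥21,585.00 × 33% = ¥7,123.05.
Line 3 (8798.05, Ororia, 2,149 kg, ¥446,304.32):
Base rate for 8798.05 is 32.5%.
The additional-duty order on 8798.05 targets Hesos, not Ororia; it does not apply.
Duty = ¥446,304.32 × 32.5% = ¥145,048.90.
Line 4 (7080.11, Hesos, 1,969 m², ¥360,602.66):
Base rate for 7080.11 is 14% + ¥0.07/m².
Additional duty on 7080.11 from Hesos: +3.8%. Applied ad valorem rate: 14% + 3.8% = 17.8%.
Duty = ¥360,602.66 × 17.8% + 1,969 × ¥0.07 = ¥64,325.10.
Total = ¥1,495.15 + ¥7,123.05 + ¥145,048.90 + ¥64,325.10 = ¥217,992.20.

¥217,992.20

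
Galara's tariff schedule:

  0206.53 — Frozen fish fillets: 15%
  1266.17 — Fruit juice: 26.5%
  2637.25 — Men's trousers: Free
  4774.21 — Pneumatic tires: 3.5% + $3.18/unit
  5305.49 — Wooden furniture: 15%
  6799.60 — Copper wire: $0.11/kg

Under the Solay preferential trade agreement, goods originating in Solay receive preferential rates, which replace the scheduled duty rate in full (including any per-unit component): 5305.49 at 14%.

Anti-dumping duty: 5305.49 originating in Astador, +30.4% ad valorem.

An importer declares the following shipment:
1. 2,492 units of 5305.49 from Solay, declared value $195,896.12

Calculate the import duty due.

Line 1 (5305.49, Solay, 2,492 units, $195,896.12):
Base rate for 5305.49 is 15%.
Origin Solay qualifies under the Galara–Solay agreement and 5305.49 is covered: preferential rate 14% applies instead.
The additional-duty order on 5305.49 targets Astador, not Solay; it does not apply.
Duty = $195,896.12 × 14% = $27,425.46.

$27,425.46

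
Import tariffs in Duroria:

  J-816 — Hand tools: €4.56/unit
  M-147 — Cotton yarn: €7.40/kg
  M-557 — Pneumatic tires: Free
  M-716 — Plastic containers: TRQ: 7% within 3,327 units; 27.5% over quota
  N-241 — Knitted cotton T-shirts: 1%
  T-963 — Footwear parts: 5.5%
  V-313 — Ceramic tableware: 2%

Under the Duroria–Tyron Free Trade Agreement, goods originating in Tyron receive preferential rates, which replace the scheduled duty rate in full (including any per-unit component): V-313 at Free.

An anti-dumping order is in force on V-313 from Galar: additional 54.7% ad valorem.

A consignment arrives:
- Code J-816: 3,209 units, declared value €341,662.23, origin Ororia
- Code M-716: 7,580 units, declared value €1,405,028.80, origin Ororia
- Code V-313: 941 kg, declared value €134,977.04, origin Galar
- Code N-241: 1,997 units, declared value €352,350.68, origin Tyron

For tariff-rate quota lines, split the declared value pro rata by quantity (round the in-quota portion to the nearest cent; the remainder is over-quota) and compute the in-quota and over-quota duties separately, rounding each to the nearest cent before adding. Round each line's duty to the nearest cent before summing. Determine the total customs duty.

€354,649.44

Line 1 (J-816, Ororia, 3,209 units, €341,662.23):
Base rate for J-816 is €4.56/unit.
Duty = 3,209 × €4.56 = €14,633.04.
Line 2 (M-716, Ororia, 7,580 units, €1,405,028.80):
Code M-716 is under a tariff-rate quota (threshold 3,327 units). In-quota: 3,327 units at 7%; over-quota: 4,253 units at 27.5%.
Pro-rata value split: in-quota = €1,405,028.80 × 3,327/7,580 = €616,692.72; over-quota = €1,405,028.80 − €616,692.72 = €788,336.08.
In-quota duty = €616,692.72 × 7% = €43,168.49. Over-quota duty = €788,336.08 × 27.5% = €216,792.42.
Line duty = €43,168.49 + €216,792.42 = €259,960.91.
Line 3 (V-313, Galar, 941 kg, €134,977.04):
Base rate for V-313 is 2%.
V-313 has an FTA preferential rate, but origin Galar is not Tyron; base rate stands.
Additional duty on V-313 from Galar: +54.7%. Applied ad valorem rate: 2% + 54.7% = 56.7%.
Duty = €134,977.04 × 56.7% = €76,531.98.
Line 4 (N-241, Tyron, 1,997 units, €352,350.68):
Base rate for N-241 is 1%.
Origin Tyron is the FTA partner but N-241 is not on the preference list; base rate stands.
Duty = €352,350.68 × 1% = €3,523.51.
Total = €14,633.04 + €259,960.91 + €76,531.98 + €3,523.51 = €354,649.44.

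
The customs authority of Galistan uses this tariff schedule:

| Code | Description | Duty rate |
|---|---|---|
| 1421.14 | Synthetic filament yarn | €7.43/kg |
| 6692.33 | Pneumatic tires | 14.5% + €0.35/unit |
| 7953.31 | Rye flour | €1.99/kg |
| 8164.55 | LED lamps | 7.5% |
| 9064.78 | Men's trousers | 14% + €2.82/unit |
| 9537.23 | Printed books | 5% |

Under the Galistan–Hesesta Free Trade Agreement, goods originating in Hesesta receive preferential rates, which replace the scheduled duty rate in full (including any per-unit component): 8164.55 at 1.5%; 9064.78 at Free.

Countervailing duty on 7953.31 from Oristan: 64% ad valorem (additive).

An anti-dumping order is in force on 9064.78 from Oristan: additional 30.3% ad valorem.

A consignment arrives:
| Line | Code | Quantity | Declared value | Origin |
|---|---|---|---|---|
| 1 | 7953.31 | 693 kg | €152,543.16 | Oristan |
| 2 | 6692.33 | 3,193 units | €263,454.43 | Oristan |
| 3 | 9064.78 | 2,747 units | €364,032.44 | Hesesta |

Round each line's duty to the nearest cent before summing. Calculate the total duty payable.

€138,325.13

Line 1 (7953.31, Oristan, 693 kg, €152,543.16):
Base rate for 7953.31 is €1.99/kg.
Additional duty on 7953.31 from Oristan: +64% ad valorem. Applied ad valorem rate = 64%.
Duty = €152,543.16 × 64% + 693 × €1.99 = €99,006.69.
Line 2 (6692.33, Oristan, 3,193 units, €263,454.43):
Base rate for 6692.33 is 14.5% + €0.35/unit.
Duty = €263,454.43 × 14.5% + 3,193 × €0.35 = €39,318.44.
Line 3 (9064.78, Hesesta, 2,747 units, €364,032.44):
Base rate for 9064.78 is 14% + €2.82/unit.
Origin Hesesta qualifies under the Galistan–Hesesta agreement and 9064.78 is covered: preferential rate Free applies instead.
The additional-duty order on 9064.78 targets Oristan, not Hesesta; it does not apply.
Duty = €364,032.44 × 0% = €0.00.
Total = €99,006.69 + €39,318.44 + €0.00 = €138,325.13.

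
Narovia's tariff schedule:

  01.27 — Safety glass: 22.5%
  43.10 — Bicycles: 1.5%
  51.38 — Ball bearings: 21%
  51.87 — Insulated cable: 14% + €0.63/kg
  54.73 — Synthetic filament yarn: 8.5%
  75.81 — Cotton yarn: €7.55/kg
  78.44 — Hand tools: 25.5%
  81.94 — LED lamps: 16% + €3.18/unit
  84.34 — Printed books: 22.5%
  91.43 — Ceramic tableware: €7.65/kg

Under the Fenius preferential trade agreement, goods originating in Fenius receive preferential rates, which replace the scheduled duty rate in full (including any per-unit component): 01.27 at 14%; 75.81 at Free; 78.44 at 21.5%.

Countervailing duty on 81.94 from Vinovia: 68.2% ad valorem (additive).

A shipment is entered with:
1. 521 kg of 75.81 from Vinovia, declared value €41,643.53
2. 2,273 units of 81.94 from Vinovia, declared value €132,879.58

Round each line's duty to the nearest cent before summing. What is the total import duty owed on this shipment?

Line 1 (75.81, Vinovia, 521 kg, €41,643.53):
Base rate for 75.81 is €7.55/kg.
75.81 has an FTA preferential rate, but origin Vinovia is not Fenius; base rate stands.
Duty = 521 × €7.55 = €3,933.55.
Line 2 (81.94, Vinovia, 2,273 units, €132,879.58):
Base rate for 81.94 is 16% + €3.18/unit.
Additional duty on 81.94 from Vinovia: +68.2%. Applied ad valorem rate: 16% + 68.2% = 84.2%.
Duty = €132,879.58 × 84.2% + 2,273 × €3.18 = €119,112.75.
Total = €3,933.55 + €119,112.75 = €123,046.30.

€123,046.30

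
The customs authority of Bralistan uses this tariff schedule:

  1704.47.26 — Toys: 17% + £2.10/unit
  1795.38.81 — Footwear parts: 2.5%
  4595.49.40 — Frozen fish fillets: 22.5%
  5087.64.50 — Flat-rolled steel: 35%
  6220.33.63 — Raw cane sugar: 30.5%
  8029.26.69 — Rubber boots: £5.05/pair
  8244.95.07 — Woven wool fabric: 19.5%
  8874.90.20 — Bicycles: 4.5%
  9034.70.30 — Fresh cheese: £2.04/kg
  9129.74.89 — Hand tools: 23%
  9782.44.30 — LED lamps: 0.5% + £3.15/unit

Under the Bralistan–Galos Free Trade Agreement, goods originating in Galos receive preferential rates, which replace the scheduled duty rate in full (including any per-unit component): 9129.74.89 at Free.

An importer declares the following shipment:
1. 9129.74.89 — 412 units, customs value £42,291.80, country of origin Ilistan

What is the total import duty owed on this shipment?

£9,727.11

Line 1 (9129.74.89, Ilistan, 412 units, £42,291.80):
Base rate for 9129.74.89 is 23%.
9129.74.89 has an FTA preferential rate, but origin Ilistan is not Galos; base rate stands.
Duty = £42,291.80 × 23% = £9,727.11.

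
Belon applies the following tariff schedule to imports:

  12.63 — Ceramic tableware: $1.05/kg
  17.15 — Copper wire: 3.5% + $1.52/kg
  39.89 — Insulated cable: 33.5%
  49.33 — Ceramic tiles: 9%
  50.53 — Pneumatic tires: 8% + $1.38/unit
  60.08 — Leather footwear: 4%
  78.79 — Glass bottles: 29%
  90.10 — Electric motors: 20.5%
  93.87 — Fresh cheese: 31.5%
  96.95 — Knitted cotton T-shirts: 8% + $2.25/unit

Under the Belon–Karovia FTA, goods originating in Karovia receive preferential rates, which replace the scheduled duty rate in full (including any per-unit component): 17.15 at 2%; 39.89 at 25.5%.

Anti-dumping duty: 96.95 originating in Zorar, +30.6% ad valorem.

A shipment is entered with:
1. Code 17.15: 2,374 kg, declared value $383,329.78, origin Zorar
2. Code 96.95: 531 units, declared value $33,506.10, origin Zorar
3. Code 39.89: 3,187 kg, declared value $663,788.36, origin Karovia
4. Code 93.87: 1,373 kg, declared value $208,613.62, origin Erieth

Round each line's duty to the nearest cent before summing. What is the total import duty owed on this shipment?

Line 1 (17.15, Zorar, 2,374 kg, $383,329.78):
Base rate for 17.15 is 3.5% + $1.52/kg.
17.15 has an FTA preferential rate, but origin Zorar is not Karovia; base rate stands.
Duty = $383,329.78 × 3.5% + 2,374 × $1.52 = $17,025.02.
Line 2 (96.95, Zorar, 531 units, $33,506.10):
Base rate for 96.95 is 8% + $2.25/unit.
Additional duty on 96.95 from Zorar: +30.6%. Applied ad valorem rate: 8% + 30.6% = 38.6%.
Duty = $33,506.10 × 38.6% + 531 × $2.25 = $14,128.10.
Line 3 (39.89, Karovia, 3,187 kg, $663,788.36):
Base rate for 39.89 is 33.5%.
Origin Karovia qualifies under the Belon–Karovia agreement and 39.89 is covered: preferential rate 25.5% applies instead.
Duty = $663,788.36 × 25.5% = $169,266.03.
Line 4 (93.87, Erieth, 1,373 kg, $208,613.62):
Base rate for 93.87 is 31.5%.
Duty = $208,613.62 × 31.5% = $65,713.29.
Total = $17,025.02 + $14,128.10 + $169,266.03 + $65,713.29 = $266,132.44.

$266,132.44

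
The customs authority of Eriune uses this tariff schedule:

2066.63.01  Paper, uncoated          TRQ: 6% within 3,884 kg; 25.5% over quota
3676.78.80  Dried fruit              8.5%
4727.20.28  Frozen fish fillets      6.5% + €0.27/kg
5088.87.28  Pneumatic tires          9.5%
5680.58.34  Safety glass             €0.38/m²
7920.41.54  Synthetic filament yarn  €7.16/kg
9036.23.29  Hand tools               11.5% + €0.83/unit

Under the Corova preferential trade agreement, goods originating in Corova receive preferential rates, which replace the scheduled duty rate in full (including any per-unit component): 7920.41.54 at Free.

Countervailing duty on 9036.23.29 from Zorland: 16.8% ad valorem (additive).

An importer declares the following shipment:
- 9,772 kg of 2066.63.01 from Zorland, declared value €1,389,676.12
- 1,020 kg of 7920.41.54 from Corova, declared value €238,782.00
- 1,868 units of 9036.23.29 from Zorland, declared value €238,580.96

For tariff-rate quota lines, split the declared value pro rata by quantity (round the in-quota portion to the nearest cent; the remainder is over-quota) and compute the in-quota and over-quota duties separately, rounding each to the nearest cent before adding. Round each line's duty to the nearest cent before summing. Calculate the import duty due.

Line 1 (2066.63.01, Zorland, 9,772 kg, €1,389,676.12):
Code 2066.63.01 is under a tariff-rate quota (threshold 3,884 kg). In-quota: 3,884 kg at 6%; over-quota: 5,888 kg at 25.5%.
Pro-rata value split: in-quota = €1,389,676.12 × 3,884/9,772 = €552,343.64; over-quota = €1,389,676.12 − €552,343.64 = €837,332.48.
In-quota duty = €552,343.64 × 6% = €33,140.62. Over-quota duty = €837,332.48 × 25.5% = €213,519.78.
Line duty = €33,140.62 + €213,519.78 = €246,660.40.
Line 2 (7920.41.54, Corova, 1,020 kg, €238,782.00):
Base rate for 7920.41.54 is €7.16/kg.
Origin Corova qualifies under the Eriune–Corova agreement and 7920.41.54 is covered: preferential rate Free applies instead.
Duty = €238,782.00 × 0% = €0.00.
Line 3 (9036.23.29, Zorland, 1,868 units, €238,580.96):
Base rate for 9036.23.29 is 11.5% + €0.83/unit.
Additional duty on 9036.23.29 from Zorland: +16.8%. Applied ad valorem rate: 11.5% + 16.8% = 28.3%.
Duty = €238,580.96 × 28.3% + 1,868 × €0.83 = €69,068.85.
Total = €246,660.40 + €0.00 + €69,068.85 = €315,729.25.

€315,729.25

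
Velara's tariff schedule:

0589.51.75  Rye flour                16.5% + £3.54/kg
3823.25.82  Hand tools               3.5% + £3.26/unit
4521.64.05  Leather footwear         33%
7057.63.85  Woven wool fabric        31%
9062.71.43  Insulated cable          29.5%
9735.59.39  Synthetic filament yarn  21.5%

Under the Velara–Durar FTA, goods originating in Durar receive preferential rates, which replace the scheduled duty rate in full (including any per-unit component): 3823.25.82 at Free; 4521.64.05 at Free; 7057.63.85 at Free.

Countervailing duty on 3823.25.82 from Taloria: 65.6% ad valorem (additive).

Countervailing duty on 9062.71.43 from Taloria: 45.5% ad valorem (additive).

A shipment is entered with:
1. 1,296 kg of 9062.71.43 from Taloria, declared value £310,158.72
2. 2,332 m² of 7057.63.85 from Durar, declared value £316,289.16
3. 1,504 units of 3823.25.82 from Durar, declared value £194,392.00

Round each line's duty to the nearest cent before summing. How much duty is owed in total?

Line 1 (9062.71.43, Taloria, 1,296 kg, £310,158.72):
Base rate for 9062.71.43 is 29.5%.
Additional duty on 9062.71.43 from Taloria: +45.5%. Applied ad valorem rate: 29.5% + 45.5% = 75%.
Duty = £310,158.72 × 75% = £232,619.04.
Line 2 (7057.63.85, Durar, 2,332 m², £316,289.16):
Base rate for 7057.63.85 is 31%.
Origin Durar qualifies under the Velara–Durar agreement and 7057.63.85 is covered: preferential rate Free applies instead.
Duty = £316,289.16 × 0% = £0.00.
Line 3 (3823.25.82, Durar, 1,504 units, £194,392.00):
Base rate for 3823.25.82 is 3.5% + £3.26/unit.
Origin Durar qualifies under the Velara–Durar agreement and 3823.25.82 is covered: preferential rate Free applies instead.
The additional-duty order on 3823.25.82 targets Taloria, not Durar; it does not apply.
Duty = £194,392.00 × 0% = £0.00.
Total = £232,619.04 + £0.00 + £0.00 = £232,619.04.

£232,619.04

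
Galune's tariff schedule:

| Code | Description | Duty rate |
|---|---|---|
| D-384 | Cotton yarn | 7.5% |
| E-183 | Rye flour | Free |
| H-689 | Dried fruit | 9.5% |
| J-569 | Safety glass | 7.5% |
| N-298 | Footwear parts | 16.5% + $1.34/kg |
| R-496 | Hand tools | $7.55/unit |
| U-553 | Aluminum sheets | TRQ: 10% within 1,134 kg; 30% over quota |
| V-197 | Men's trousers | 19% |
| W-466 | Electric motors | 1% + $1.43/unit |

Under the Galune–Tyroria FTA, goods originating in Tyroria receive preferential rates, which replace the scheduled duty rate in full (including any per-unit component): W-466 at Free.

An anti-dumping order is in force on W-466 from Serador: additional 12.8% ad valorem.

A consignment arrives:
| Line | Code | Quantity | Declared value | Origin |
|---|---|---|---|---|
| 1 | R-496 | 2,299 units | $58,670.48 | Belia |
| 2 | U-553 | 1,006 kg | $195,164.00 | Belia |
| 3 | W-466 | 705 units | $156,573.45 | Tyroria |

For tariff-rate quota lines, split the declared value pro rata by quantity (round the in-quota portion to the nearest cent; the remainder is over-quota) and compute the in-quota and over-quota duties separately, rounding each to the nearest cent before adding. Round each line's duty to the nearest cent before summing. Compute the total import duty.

Line 1 (R-496, Belia, 2,299 units, $58,670.48):
Base rate for R-496 is $7.55/unit.
Duty = 2,299 × $7.55 = $17,357.45.
Line 2 (U-553, Belia, 1,006 kg, $195,164.00):
Code U-553 is under a tariff-rate quota (threshold 1,134 kg). Quantity 1,006 kg is within the quota, so the in-quota rate 10% applies to the full value.
Duty = $195,164.00 × 10% = $19,516.40.
Line 3 (W-466, Tyroria, 705 units, $156,573.45):
Base rate for W-466 is 1% + $1.43/unit.
Origin Tyroria qualifies under the Galune–Tyroria agreement and W-466 is covered: preferential rate Free applies instead.
The additional-duty order on W-466 targets Serador, not Tyroria; it does not apply.
Duty = $156,573.45 × 0% = $0.00.
Total = $17,357.45 + $19,516.40 + $0.00 = $36,873.85.

$36,873.85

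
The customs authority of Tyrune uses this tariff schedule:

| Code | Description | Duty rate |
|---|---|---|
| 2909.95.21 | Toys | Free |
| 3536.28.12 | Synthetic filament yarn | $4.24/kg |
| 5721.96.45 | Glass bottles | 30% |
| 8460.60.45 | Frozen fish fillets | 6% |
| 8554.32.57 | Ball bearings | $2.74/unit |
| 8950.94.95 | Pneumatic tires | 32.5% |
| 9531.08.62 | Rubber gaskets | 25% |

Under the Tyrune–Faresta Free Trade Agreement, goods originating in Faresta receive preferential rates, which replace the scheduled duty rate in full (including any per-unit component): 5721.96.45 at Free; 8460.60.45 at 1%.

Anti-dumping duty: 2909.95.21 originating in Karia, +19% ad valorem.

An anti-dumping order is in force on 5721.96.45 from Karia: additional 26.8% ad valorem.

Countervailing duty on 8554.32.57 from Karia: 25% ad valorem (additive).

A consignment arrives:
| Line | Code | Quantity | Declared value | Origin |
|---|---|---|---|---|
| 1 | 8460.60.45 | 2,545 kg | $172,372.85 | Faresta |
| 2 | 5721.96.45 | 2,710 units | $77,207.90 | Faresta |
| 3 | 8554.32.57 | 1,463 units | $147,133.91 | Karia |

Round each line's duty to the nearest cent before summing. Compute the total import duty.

$42,515.83

Line 1 (8460.60.45, Faresta, 2,545 kg, $172,372.85):
Base rate for 8460.60.45 is 6%.
Origin Faresta qualifies under the Tyrune–Faresta agreement and 8460.60.45 is covered: preferential rate 1% applies instead.
Duty = $172,372.85 × 1% = $1,723.73.
Line 2 (5721.96.45, Faresta, 2,710 units, $77,207.90):
Base rate for 5721.96.45 is 30%.
Origin Faresta qualifies under the Tyrune–Faresta agreement and 5721.96.45 is covered: preferential rate Free applies instead.
The additional-duty order on 5721.96.45 targets Karia, not Faresta; it does not apply.
Duty = $77,207.90 × 0% = $0.00.
Line 3 (8554.32.57, Karia, 1,463 units, $147,133.91):
Base rate for 8554.32.57 is $2.74/unit.
Additional duty on 8554.32.57 from Karia: +25% ad valorem. Applied ad valorem rate = 25%.
Duty = $147,133.91 × 25% + 1,463 × $2.74 = $40,792.10.
Total = $1,723.73 + $0.00 + $40,792.10 = $42,515.83.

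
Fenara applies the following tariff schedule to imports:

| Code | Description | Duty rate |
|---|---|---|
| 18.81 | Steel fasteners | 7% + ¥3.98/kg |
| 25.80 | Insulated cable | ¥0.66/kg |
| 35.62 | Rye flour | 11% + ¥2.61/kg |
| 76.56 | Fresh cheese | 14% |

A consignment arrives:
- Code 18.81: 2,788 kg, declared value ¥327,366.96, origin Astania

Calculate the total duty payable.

Line 1 (18.81, Astania, 2,788 kg, ¥327,366.96):
Base rate for 18.81 is 7% + ¥3.98/kg.
Duty = ¥327,366.96 × 7% + 2,788 × ¥3.98 = ¥34,011.93.

¥34,011.93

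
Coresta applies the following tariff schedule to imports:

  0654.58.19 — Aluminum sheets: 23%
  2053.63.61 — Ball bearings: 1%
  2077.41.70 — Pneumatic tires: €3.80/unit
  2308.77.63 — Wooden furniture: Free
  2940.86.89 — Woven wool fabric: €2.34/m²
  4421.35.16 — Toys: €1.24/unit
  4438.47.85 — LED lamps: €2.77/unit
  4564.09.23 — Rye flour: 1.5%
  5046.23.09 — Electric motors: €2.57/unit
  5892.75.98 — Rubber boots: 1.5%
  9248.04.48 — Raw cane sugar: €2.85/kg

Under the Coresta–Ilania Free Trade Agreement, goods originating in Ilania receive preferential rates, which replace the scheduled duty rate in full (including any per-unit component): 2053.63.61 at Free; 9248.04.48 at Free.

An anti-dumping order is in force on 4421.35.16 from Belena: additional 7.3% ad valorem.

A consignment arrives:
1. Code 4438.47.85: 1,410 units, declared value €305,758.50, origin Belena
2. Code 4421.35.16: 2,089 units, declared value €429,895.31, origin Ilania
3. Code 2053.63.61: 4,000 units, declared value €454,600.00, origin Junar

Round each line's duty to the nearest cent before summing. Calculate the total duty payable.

Line 1 (4438.47.85, Belena, 1,410 units, €305,758.50):
Base rate for 4438.47.85 is €2.77/unit.
Duty = 1,410 × €2.77 = €3,905.70.
Line 2 (4421.35.16, Ilania, 2,089 units, €429,895.31):
Base rate for 4421.35.16 is €1.24/unit.
Origin Ilania is the FTA partner but 4421.35.16 is not on the preference list; base rate stands.
The additional-duty order on 4421.35.16 targets Belena, not Ilania; it does not apply.
Duty = 2,089 × €1.24 = €2,590.36.
Line 3 (2053.63.61, Junar, 4,000 units, €454,600.00):
Base rate for 2053.63.61 is 1%.
2053.63.61 has an FTA preferential rate, but origin Junar is not Ilania; base rate stands.
Duty = €454,600.00 × 1% = €4,546.00.
Total = €3,905.70 + €2,590.36 + €4,546.00 = €11,042.06.

€11,042.06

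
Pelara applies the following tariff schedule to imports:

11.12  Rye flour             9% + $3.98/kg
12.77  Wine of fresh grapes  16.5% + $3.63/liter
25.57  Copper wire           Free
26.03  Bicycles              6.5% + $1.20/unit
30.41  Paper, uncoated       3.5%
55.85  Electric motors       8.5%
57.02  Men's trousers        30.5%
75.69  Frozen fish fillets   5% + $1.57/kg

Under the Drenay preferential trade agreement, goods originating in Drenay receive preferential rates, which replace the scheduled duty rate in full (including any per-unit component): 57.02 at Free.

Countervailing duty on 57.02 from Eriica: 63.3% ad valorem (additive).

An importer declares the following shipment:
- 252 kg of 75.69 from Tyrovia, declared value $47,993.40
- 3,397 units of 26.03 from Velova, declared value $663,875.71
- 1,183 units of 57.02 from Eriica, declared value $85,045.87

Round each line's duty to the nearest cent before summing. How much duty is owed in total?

$129,796.66

Line 1 (75.69, Tyrovia, 252 kg, $47,993.40):
Base rate for 75.69 is 5% + $1.57/kg.
Duty = $47,993.40 × 5% + 252 × $1.57 = $2,795.31.
Line 2 (26.03, Velova, 3,397 units, $663,875.71):
Base rate for 26.03 is 6.5% + $1.20/unit.
Duty = $663,875.71 × 6.5% + 3,397 × $1.20 = $47,228.32.
Line 3 (57.02, Eriica, 1,183 units, $85,045.87):
Base rate for 57.02 is 30.5%.
57.02 has an FTA preferential rate, but origin Eriica is not Drenay; base rate stands.
Additional duty on 57.02 from Eriica: +63.3%. Applied ad valorem rate: 30.5% + 63.3% = 93.8%.
Duty = $85,045.87 × 93.8% = $79,773.03.
Total = $2,795.31 + $47,228.32 + $79,773.03 = $129,796.66.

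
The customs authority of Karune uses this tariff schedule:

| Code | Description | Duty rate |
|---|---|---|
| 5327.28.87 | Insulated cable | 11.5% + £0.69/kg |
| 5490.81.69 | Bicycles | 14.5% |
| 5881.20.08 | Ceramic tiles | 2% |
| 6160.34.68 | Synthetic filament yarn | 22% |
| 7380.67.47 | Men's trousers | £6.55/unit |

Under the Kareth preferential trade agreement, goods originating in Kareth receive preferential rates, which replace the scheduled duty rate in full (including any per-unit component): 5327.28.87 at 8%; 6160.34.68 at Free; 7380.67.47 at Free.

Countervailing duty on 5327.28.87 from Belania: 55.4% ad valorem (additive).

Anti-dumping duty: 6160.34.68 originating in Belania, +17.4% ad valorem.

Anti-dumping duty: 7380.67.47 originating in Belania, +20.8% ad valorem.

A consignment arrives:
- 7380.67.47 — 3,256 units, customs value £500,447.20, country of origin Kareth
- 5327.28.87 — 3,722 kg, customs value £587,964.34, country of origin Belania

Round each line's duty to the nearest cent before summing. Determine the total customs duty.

£395,916.32

Line 1 (7380.67.47, Kareth, 3,256 units, £500,447.20):
Base rate for 7380.67.47 is £6.55/unit.
Origin Kareth qualifies under the Karune–Kareth agreement and 7380.67.47 is covered: preferential rate Free applies instead.
The additional-duty order on 7380.67.47 targets Belania, not Kareth; it does not apply.
Duty = £500,447.20 × 0% = £0.00.
Line 2 (5327.28.87, Belania, 3,722 kg, £587,964.34):
Base rate for 5327.28.87 is 11.5% + £0.69/kg.
5327.28.87 has an FTA preferential rate, but origin Belania is not Kareth; base rate stands.
Additional duty on 5327.28.87 from Belania: +55.4%. Applied ad valorem rate: 11.5% + 55.4% = 66.9%.
Duty = £587,964.34 × 66.9% + 3,722 × £0.69 = £395,916.32.
Total = £0.00 + £395,916.32 = £395,916.32.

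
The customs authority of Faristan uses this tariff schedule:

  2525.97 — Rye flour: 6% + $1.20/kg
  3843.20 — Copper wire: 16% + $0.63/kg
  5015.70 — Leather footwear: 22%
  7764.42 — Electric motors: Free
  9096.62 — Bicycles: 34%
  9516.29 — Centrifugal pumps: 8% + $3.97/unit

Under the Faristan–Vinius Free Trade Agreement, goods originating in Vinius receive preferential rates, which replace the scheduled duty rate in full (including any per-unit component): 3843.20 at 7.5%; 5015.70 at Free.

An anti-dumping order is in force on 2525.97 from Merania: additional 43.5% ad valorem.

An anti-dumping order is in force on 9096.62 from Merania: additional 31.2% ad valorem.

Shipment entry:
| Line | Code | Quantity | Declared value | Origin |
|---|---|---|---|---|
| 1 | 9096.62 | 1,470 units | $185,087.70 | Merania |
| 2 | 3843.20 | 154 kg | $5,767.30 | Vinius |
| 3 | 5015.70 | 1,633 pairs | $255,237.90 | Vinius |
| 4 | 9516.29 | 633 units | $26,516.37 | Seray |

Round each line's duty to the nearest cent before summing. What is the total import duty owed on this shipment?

$125,744.05

Line 1 (9096.62, Merania, 1,470 units, $185,087.70):
Base rate for 9096.62 is 34%.
Additional duty on 9096.62 from Merania: +31.2%. Applied ad valorem rate: 34% + 31.2% = 65.2%.
Duty = $185,087.70 × 65.2% = $120,677.18.
Line 2 (3843.20, Vinius, 154 kg, $5,767.30):
Base rate for 3843.20 is 16% + $0.63/kg.
Origin Vinius qualifies under the Faristan–Vinius agreement and 3843.20 is covered: preferential rate 7.5% applies instead.
Duty = $5,767.30 × 7.5% = $432.55.
Line 3 (5015.70, Vinius, 1,633 pairs, $255,237.90):
Base rate for 5015.70 is 22%.
Origin Vinius qualifies under the Faristan–Vinius agreement and 5015.70 is covered: preferential rate Free applies instead.
Duty = $255,237.90 × 0% = $0.00.
Line 4 (9516.29, Seray, 633 units, $26,516.37):
Base rate for 9516.29 is 8% + $3.97/unit.
Duty = $26,516.37 × 8% + 633 × $3.97 = $4,634.32.
Total = $120,677.18 + $432.55 + $0.00 + $4,634.32 = $125,744.05.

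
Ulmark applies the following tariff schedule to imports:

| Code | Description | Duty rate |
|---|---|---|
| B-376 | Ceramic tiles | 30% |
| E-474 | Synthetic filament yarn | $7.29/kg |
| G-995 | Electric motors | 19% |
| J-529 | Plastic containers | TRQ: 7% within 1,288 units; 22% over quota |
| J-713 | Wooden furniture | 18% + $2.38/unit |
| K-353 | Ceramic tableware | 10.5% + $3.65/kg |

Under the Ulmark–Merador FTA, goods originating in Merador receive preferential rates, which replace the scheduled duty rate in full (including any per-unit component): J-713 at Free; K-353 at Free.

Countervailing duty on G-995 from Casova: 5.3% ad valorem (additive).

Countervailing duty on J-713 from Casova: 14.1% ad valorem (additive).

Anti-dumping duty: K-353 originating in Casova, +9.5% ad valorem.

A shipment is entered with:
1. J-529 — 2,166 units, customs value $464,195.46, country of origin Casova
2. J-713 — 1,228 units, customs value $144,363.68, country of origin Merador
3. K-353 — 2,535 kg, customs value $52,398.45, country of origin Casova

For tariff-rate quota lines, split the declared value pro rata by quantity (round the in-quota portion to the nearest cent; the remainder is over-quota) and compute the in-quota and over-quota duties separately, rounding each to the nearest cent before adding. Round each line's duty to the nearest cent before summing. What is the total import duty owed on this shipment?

$80,450.75

Line 1 (J-529, Casova, 2,166 units, $464,195.46):
Code J-529 is under a tariff-rate quota (threshold 1,288 units). In-quota: 1,288 units at 7%; over-quota: 878 units at 22%.
Pro-rata value split: in-quota = $464,195.46 × 1,288/2,166 = $276,031.28; over-quota = $464,195.46 − $276,031.28 = $188,164.18.
In-quota duty = $276,031.28 × 7% = $19,322.19. Over-quota duty = $188,164.18 × 22% = $41,396.12.
Line duty = $19,322.19 + $41,396.12 = $60,718.31.
Line 2 (J-713, Merador, 1,228 units, $144,363.68):
Base rate for J-713 is 18% + $2.38/unit.
Origin Merador qualifies under the Ulmark–Merador agreement and J-713 is covered: preferential rate Free applies instead.
The additional-duty order on J-713 targets Casova, not Merador; it does not apply.
Duty = $144,363.68 × 0% = $0.00.
Line 3 (K-353, Casova, 2,535 kg, $52,398.45):
Base rate for K-353 is 10.5% + $3.65/kg.
K-353 has an FTA preferential rate, but origin Casova is not Merador; base rate stands.
Additional duty on K-353 from Casova: +9.5%. Applied ad valorem rate: 10.5% + 9.5% = 20%.
Duty = $52,398.45 × 20% + 2,535 × $3.65 = $19,732.44.
Total = $60,718.31 + $0.00 + $19,732.44 = $80,450.75.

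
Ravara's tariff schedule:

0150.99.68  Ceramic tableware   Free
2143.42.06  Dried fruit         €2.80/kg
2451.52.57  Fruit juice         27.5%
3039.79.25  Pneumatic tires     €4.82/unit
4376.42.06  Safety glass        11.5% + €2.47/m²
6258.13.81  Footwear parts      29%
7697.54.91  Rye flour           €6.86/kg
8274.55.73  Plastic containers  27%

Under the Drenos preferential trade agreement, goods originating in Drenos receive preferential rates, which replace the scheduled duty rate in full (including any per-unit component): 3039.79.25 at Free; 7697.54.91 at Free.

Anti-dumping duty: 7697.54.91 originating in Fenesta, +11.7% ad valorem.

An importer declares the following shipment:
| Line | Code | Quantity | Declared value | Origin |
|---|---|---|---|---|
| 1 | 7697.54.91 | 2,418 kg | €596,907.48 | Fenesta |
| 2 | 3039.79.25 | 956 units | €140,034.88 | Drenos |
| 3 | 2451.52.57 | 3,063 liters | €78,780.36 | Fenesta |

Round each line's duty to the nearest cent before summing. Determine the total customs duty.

€108,090.26

Line 1 (7697.54.91, Fenesta, 2,418 kg, €596,907.48):
Base rate for 7697.54.91 is €6.86/kg.
7697.54.91 has an FTA preferential rate, but origin Fenesta is not Drenos; base rate stands.
Additional duty on 7697.54.91 from Fenesta: +11.7% ad valorem. Applied ad valorem rate = 11.7%.
Duty = €596,907.48 × 11.7% + 2,418 × €6.86 = €86,425.66.
Line 2 (3039.79.25, Drenos, 956 units, €140,034.88):
Base rate for 3039.79.25 is €4.82/unit.
Origin Drenos qualifies under the Ravara–Drenos agreement and 3039.79.25 is covered: preferential rate Free applies instead.
Duty = €140,034.88 × 0% = €0.00.
Line 3 (2451.52.57, Fenesta, 3,063 liters, €78,780.36):
Base rate for 2451.52.57 is 27.5%.
Duty = €78,780.36 × 27.5% = €21,664.60.
Total = €86,425.66 + €0.00 + €21,664.60 = €108,090.26.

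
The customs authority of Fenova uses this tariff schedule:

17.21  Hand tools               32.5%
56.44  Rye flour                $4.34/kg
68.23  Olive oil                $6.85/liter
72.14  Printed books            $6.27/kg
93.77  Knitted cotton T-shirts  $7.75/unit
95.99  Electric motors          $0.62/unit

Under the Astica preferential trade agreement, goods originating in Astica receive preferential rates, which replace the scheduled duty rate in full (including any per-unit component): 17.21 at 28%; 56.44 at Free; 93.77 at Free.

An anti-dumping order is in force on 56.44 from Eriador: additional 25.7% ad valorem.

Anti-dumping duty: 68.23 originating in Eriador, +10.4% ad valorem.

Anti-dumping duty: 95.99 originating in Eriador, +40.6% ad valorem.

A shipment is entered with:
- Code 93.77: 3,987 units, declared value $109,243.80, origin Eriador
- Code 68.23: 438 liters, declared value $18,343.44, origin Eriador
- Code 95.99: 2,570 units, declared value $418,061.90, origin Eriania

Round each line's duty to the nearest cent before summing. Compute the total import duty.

$37,400.67

Line 1 (93.77, Eriador, 3,987 units, $109,243.80):
Base rate for 93.77 is $7.75/unit.
93.77 has an FTA preferential rate, but origin Eriador is not Astica; base rate stands.
Duty = 3,987 × $7.75 = $30,899.25.
Line 2 (68.23, Eriador, 438 liters, $18,343.44):
Base rate for 68.23 is $6.85/liter.
Additional duty on 68.23 from Eriador: +10.4% ad valorem. Applied ad valorem rate = 10.4%.
Duty = $18,343.44 × 10.4% + 438 × $6.85 = $4,908.02.
Line 3 (95.99, Eriania, 2,570 units, $418,061.90):
Base rate for 95.99 is $0.62/unit.
The additional-duty order on 95.99 targets Eriador, not Eriania; it does not apply.
Duty = 2,570 × $0.62 = $1,593.40.
Total = $30,899.25 + $4,908.02 + $1,593.40 = $37,400.67.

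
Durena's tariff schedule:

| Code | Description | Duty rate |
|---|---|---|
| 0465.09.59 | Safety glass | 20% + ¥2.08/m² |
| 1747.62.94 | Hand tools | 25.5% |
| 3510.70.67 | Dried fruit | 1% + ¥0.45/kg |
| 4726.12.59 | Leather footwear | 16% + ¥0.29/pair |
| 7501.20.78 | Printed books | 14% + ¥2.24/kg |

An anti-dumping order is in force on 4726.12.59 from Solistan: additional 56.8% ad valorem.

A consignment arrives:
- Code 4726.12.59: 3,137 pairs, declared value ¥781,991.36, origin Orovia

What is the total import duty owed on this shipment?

Line 1 (4726.12.59, Orovia, 3,137 pairs, ¥781,991.36):
Base rate for 4726.12.59 is 16% + ¥0.29/pair.
The additional-duty order on 4726.12.59 targets Solistan, not Orovia; it does not apply.
Duty = ¥781,991.36 × 16% + 3,137 × ¥0.29 = ¥126,028.35.

¥126,028.35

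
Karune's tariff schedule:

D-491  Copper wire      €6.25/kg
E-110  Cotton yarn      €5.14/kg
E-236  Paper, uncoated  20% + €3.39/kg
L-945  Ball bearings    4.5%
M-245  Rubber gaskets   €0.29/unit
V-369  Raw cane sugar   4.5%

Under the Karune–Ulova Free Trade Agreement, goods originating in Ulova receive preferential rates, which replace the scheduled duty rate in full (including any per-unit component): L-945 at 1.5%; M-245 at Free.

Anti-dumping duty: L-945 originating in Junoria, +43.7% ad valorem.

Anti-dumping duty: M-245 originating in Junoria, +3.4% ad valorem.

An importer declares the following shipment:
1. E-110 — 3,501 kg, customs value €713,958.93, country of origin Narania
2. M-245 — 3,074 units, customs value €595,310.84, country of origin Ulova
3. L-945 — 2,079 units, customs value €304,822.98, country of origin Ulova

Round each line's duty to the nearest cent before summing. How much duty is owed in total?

€22,567.48

Line 1 (E-110, Narania, 3,501 kg, €713,958.93):
Base rate for E-110 is €5.14/kg.
Duty = 3,501 × €5.14 = €17,995.14.
Line 2 (M-245, Ulova, 3,074 units, €595,310.84):
Base rate for M-245 is €0.29/unit.
Origin Ulova qualifies under the Karune–Ulova agreement and M-245 is covered: preferential rate Free applies instead.
The additional-duty order on M-245 targets Junoria, not Ulova; it does not apply.
Duty = €595,310.84 × 0% = €0.00.
Line 3 (L-945, Ulova, 2,079 units, €304,822.98):
Base rate for L-945 is 4.5%.
Origin Ulova qualifies under the Karune–Ulova agreement and L-945 is covered: preferential rate 1.5% applies instead.
The additional-duty order on L-945 targets Junoria, not Ulova; it does not apply.
Duty = €304,822.98 × 1.5% = €4,572.34.
Total = €17,995.14 + €0.00 + €4,572.34 = €22,567.48.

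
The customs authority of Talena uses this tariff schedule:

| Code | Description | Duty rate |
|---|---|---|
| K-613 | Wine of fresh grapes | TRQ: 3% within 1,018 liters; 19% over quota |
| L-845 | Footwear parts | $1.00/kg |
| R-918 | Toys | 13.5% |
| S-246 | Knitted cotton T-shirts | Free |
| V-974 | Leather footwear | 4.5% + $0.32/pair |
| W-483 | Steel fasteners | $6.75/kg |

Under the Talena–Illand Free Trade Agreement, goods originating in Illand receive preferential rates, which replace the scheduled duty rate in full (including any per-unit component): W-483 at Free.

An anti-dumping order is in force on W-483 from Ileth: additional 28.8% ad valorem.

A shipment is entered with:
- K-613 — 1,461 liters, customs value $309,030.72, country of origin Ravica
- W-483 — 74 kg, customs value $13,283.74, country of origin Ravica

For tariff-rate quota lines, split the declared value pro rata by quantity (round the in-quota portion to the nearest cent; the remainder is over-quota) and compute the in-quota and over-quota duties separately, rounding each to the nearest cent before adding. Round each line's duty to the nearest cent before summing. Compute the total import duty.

Line 1 (K-613, Ravica, 1,461 liters, $309,030.72):
Code K-613 is under a tariff-rate quota (threshold 1,018 liters). In-quota: 1,018 liters at 3%; over-quota: 443 liters at 19%.
Pro-rata value split: in-quota = $309,030.72 × 1,018/1,461 = $215,327.36; over-quota = $309,030.72 − $215,327.36 = $93,703.36.
In-quota duty = $215,327.36 × 3% = $6,459.82. Over-quota duty = $93,703.36 × 19% = $17,803.64.
Line duty = $6,459.82 + $17,803.64 = $24,263.46.
Line 2 (W-483, Ravica, 74 kg, $13,283.74):
Base rate for W-483 is $6.75/kg.
W-483 has an FTA preferential rate, but origin Ravica is not Illand; base rate stands.
The additional-duty order on W-483 targets Ileth, not Ravica; it does not apply.
Duty = 74 × $6.75 = $499.50.
Total = $24,263.46 + $499.50 = $24,762.96.

$24,762.96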